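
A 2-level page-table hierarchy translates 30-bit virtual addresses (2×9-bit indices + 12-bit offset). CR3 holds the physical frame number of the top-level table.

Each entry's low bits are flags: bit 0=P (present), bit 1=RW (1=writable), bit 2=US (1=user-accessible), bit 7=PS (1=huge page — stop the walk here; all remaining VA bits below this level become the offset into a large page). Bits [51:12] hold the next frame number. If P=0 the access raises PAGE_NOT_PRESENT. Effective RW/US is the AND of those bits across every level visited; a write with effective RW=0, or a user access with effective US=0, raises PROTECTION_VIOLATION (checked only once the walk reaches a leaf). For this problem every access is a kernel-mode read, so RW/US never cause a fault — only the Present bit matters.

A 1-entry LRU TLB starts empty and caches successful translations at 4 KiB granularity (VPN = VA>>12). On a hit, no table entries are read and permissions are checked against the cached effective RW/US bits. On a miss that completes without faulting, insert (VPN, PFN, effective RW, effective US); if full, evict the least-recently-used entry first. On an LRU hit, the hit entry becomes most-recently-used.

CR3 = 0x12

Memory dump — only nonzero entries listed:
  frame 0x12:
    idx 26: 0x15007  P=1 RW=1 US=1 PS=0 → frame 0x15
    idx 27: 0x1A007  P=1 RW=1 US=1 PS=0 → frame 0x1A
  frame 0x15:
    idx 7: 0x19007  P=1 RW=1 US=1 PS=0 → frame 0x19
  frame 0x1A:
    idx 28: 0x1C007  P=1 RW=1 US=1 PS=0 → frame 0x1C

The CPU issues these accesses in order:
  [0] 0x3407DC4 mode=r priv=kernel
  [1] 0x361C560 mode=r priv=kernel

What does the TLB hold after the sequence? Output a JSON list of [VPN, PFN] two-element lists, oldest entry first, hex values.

Walk each access:
#0 VA=0x3407DC4 (r,kernel):
  L0: frame=0x12 idx=26 entry=0x15007 [P=1 RW=1 US=1 PS=0]
  L1: frame=0x15 idx=7 entry=0x19007 [P=1 RW=1 US=1 PS=0]
  ✓ 0x19DC4  — 2 lookups
#1 VA=0x361C560 (r,kernel):
  L0: frame=0x12 idx=27 entry=0x1A007 [P=1 RW=1 US=1 PS=0]
  L1: frame=0x1A idx=28 entry=0x1C007 [P=1 RW=1 US=1 PS=0]
  ✓ 0x1C560  — 2 lookups

TLB: [["0x361C", "0x1C"]]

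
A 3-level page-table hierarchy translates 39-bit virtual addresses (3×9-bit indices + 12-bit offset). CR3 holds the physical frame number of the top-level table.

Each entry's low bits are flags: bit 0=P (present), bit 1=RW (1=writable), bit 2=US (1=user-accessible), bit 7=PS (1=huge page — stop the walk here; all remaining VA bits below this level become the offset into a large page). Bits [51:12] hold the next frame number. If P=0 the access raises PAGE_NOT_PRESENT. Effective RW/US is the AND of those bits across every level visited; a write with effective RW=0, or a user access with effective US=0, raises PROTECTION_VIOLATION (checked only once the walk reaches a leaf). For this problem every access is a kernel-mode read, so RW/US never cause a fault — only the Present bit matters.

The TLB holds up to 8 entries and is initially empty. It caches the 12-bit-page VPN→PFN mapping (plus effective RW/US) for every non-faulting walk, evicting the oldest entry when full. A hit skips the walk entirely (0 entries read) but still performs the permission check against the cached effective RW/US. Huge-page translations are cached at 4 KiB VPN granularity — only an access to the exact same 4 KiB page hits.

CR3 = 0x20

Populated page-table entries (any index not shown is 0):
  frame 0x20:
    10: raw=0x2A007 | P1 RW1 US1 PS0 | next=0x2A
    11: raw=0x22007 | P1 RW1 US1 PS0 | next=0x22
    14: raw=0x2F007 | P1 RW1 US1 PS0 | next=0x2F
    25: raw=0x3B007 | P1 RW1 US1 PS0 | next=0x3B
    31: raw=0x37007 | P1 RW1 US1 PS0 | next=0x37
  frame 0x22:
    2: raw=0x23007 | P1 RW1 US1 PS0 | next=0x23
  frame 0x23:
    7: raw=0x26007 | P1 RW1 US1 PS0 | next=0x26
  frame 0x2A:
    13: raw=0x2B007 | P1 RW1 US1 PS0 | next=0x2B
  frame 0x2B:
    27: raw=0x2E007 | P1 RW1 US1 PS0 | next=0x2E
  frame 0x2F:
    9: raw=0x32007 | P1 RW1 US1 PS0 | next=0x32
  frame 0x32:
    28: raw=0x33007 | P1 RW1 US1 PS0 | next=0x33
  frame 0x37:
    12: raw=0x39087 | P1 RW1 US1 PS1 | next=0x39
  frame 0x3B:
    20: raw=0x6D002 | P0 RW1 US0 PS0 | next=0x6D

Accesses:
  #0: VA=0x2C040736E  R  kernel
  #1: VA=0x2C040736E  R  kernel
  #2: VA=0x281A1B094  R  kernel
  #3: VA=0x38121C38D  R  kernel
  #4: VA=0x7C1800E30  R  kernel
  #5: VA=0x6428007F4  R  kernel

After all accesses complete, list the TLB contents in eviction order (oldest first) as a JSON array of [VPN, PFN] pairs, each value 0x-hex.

Trace:
#0 VA=0x2C040736E (r,kernel):
  lvl0: tbl 0x20, slot 11 ⇒ 0x22007 (P1/RW1/US1/PS0)
  lvl1: tbl 0x22, slot 2 ⇒ 0x23007 (P1/RW1/US1/PS0)
  lvl2: tbl 0x23, slot 7 ⇒ 0x26007 (P1/RW1/US1/PS0)
  ✓ 0x2636E  — 3 lookups
#1 VA=0x2C040736E (r,kernel):
  TLB hit vpn=0x2C0407 → PA=0x2636E
#2 VA=0x281A1B094 (r,kernel):
  lvl0: tbl 0x20, slot 10 ⇒ 0x2A007 (P1/RW1/US1/PS0)
  lvl1: tbl 0x2A, slot 13 ⇒ 0x2B007 (P1/RW1/US1/PS0)
  lvl2: tbl 0x2B, slot 27 ⇒ 0x2E007 (P1/RW1/US1/PS0)
  ✓ 0x2E094  — 3 lookups
#3 VA=0x38121C38D (r,kernel):
  lvl0: tbl 0x20, slot 14 ⇒ 0x2F007 (P1/RW1/US1/PS0)
  lvl1: tbl 0x2F, slot 9 ⇒ 0x32007 (P1/RW1/US1/PS0)
  lvl2: tbl 0x32, slot 28 ⇒ 0x33007 (P1/RW1/US1/PS0)
  ✓ 0x3338D  — 3 lookups
#4 VA=0x7C1800E30 (r,kernel):
  lvl0: tbl 0x20, slot 31 ⇒ 0x37007 (P1/RW1/US1/PS0)
  lvl1: tbl 0x37, slot 12 ⇒ 0x39087 (P1/RW1/US1/PS1)
  ✓ 0x39E30 (huge @L1)  — 2 lookups
#5 VA=0x6428007F4 (r,kernel):
  lvl0: tbl 0x20, slot 25 ⇒ 0x3B007 (P1/RW1/US1/PS0)
  lvl1: tbl 0x3B, slot 20 ⇒ 0x6D002 (P0/RW1/US0/PS0)
  ✗ PAGE_NOT_PRESENT  [2 reads]

TLB: [["0x2C0407", "0x26"], ["0x281A1B", "0x2E"], ["0x38121C", "0x33"], ["0x7C1800", "0x39"]]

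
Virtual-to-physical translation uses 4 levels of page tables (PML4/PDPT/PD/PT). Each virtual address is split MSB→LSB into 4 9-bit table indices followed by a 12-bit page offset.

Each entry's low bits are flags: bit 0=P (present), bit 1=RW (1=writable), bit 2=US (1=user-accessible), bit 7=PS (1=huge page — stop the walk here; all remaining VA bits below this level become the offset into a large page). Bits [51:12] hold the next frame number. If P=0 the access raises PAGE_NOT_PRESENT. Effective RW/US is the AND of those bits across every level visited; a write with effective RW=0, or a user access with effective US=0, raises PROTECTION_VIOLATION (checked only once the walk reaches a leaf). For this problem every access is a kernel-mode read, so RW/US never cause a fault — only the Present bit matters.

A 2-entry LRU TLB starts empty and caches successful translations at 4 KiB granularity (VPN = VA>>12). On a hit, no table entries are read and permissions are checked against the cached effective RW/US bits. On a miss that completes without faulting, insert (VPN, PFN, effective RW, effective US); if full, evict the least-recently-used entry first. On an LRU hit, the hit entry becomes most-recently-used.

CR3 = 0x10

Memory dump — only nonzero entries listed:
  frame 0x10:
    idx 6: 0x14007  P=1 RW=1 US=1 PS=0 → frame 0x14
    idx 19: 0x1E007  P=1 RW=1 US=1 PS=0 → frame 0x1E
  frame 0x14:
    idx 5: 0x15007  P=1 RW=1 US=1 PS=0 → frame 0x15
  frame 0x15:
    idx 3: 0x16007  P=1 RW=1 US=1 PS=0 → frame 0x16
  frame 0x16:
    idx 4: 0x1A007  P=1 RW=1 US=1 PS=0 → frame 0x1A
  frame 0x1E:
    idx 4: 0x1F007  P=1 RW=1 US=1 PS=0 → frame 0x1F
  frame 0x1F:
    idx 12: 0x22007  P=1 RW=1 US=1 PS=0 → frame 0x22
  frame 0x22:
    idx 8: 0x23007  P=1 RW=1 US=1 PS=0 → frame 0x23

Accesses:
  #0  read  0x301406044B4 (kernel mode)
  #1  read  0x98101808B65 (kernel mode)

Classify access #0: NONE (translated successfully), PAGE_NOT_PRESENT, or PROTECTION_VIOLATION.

Trace:
#0 VA=0x301406044B4 (r,kernel):
  L0: frame=0x10 idx=6 entry=0x14007 [P=1 RW=1 US=1 PS=0]
  L1: frame=0x14 idx=5 entry=0x15007 [P=1 RW=1 US=1 PS=0]
  L2: frame=0x15 idx=3 entry=0x16007 [P=1 RW=1 US=1 PS=0]
  L3: frame=0x16 idx=4 entry=0x1A007 [P=1 RW=1 US=1 PS=0]
  ⇒ phys 0x1A4B4  [4 reads]
#1 VA=0x98101808B65 (r,kernel):
  L0: frame=0x10 idx=19 entry=0x1E007 [P=1 RW=1 US=1 PS=0]
  L1: frame=0x1E idx=4 entry=0x1F007 [P=1 RW=1 US=1 PS=0]
  L2: frame=0x1F idx=12 entry=0x22007 [P=1 RW=1 US=1 PS=0]
  L3: frame=0x22 idx=8 entry=0x23007 [P=1 RW=1 US=1 PS=0]
  ⇒ phys 0x23B65  [4 reads]

Access #0 fault: NONE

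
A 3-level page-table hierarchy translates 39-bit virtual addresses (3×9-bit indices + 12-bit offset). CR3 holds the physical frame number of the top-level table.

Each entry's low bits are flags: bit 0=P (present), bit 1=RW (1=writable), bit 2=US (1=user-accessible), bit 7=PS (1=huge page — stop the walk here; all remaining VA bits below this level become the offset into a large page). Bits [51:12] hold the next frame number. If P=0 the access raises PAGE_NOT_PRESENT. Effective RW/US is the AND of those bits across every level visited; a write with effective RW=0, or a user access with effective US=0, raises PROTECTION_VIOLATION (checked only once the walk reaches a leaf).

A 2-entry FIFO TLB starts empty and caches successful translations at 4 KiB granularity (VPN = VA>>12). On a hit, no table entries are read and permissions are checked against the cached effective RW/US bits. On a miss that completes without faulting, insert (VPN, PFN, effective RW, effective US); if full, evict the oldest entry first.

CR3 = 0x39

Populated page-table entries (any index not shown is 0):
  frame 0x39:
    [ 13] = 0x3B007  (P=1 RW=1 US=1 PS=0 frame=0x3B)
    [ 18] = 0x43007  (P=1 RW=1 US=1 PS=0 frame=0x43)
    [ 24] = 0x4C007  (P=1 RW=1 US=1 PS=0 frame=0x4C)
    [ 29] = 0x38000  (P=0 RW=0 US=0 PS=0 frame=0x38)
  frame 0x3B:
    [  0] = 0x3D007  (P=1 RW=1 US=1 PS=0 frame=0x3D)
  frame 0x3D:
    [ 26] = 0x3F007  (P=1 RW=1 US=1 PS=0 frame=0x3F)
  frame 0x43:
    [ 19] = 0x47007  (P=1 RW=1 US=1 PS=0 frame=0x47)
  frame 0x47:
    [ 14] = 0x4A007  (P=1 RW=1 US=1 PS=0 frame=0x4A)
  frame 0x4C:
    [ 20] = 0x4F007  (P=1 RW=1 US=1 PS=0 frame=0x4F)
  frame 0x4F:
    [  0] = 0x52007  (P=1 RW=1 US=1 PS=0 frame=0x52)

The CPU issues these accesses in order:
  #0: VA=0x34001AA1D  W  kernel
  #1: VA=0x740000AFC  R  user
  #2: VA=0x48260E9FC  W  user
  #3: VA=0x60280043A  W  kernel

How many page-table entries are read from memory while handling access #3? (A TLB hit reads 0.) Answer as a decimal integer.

Per-access translation:
#0 VA=0x34001AA1D (w,kernel):
  lvl0: tbl 0x39, slot 13 ⇒ 0x3B007 (P1/RW1/US1/PS0)
  lvl1: tbl 0x3B, slot 0 ⇒ 0x3D007 (P1/RW1/US1/PS0)
  lvl2: tbl 0x3D, slot 26 ⇒ 0x3F007 (P1/RW1/US1/PS0)
  → PA=0x3FA1D  (3 entries read)
#1 VA=0x740000AFC (r,user):
  lvl0: tbl 0x39, slot 29 ⇒ 0x38000 (P0/RW0/US0/PS0)
  ⇒ fault: PAGE_NOT_PRESENT  — 1 lookups
#2 VA=0x48260E9FC (w,user):
  lvl0: tbl 0x39, slot 18 ⇒ 0x43007 (P1/RW1/US1/PS0)
  lvl1: tbl 0x43, slot 19 ⇒ 0x47007 (P1/RW1/US1/PS0)
  lvl2: tbl 0x47, slot 14 ⇒ 0x4A007 (P1/RW1/US1/PS0)
  → PA=0x4A9FC  (3 entries read)
#3 VA=0x60280043A (w,kernel):
  lvl0: tbl 0x39, slot 24 ⇒ 0x4C007 (P1/RW1/US1/PS0)
  lvl1: tbl 0x4C, slot 20 ⇒ 0x4F007 (P1/RW1/US1/PS0)
  lvl2: tbl 0x4F, slot 0 ⇒ 0x52007 (P1/RW1/US1/PS0)
  → PA=0x5243A  (3 entries read)

Entries read for #3: 3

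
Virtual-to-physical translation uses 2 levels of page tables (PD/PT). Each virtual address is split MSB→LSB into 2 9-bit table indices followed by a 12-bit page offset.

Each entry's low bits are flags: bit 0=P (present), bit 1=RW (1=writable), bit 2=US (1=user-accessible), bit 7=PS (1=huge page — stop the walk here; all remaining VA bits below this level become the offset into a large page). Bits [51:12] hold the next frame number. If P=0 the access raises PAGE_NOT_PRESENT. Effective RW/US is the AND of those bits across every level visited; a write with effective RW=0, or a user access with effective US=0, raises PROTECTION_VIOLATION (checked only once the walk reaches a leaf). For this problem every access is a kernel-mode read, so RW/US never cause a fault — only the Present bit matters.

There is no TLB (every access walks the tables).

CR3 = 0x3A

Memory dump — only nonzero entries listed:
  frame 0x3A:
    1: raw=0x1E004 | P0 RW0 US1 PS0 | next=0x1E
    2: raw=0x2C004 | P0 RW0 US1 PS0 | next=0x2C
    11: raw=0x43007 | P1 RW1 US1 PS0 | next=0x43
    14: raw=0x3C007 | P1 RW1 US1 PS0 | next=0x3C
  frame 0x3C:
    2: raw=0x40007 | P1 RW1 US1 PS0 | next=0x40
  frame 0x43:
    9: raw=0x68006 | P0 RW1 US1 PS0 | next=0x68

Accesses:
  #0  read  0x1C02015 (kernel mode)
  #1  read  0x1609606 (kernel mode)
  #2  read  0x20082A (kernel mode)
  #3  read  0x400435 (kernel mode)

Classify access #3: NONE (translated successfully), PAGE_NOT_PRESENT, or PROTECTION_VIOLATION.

Walk each access:
#0 VA=0x1C02015 (r,kernel):
  lvl0: tbl 0x3A, slot 14 ⇒ 0x3C007 (P1/RW1/US1/PS0)
  lvl1: tbl 0x3C, slot 2 ⇒ 0x40007 (P1/RW1/US1/PS0)
  ⇒ phys 0x40015  [2 reads]
#1 VA=0x1609606 (r,kernel):
  lvl0: tbl 0x3A, slot 11 ⇒ 0x43007 (P1/RW1/US1/PS0)
  lvl1: tbl 0x43, slot 9 ⇒ 0x68006 (P0/RW1/US1/PS0)
  → PAGE_NOT_PRESENT  (2 entries read)
#2 VA=0x20082A (r,kernel):
  lvl0: tbl 0x3A, slot 1 ⇒ 0x1E004 (P0/RW0/US1/PS0)
  → PAGE_NOT_PRESENT  (1 entries read)
#3 VA=0x400435 (r,kernel):
  lvl0: tbl 0x3A, slot 2 ⇒ 0x2C004 (P0/RW0/US1/PS0)
  → PAGE_NOT_PRESENT  (1 entries read)

Access #3 fault: PAGE_NOT_PRESENT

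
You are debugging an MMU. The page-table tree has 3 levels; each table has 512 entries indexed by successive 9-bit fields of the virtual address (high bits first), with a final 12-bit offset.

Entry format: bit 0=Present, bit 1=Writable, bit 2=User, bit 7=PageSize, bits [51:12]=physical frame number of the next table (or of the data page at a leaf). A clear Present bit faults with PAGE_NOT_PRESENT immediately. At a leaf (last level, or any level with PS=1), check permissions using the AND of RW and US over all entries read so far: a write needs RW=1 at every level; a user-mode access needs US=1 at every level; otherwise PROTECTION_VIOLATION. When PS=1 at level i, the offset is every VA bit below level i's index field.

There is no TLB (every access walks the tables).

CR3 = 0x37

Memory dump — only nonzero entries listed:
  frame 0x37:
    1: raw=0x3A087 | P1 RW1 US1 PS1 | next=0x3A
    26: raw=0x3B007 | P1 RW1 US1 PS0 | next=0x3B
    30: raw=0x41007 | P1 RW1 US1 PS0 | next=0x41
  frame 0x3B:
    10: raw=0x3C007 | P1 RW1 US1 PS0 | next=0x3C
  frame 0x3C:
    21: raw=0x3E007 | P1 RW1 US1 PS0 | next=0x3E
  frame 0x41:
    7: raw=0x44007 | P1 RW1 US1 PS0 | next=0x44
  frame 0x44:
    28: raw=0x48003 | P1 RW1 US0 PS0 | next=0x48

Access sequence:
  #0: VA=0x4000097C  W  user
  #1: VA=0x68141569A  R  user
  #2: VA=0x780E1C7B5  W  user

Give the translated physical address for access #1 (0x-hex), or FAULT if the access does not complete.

Walk each access:
#0 VA=0x4000097C (w,user):
  [0] read 0x37 idx=1: raw=0x3A087 flags P=1 W=1 U=1 S=1
  ✓ 0x3A97C (huge @L0)  — 1 lookups
#1 VA=0x68141569A (r,user):
  [0] read 0x37 idx=26: raw=0x3B007 flags P=1 W=1 U=1 S=0
  [1] read 0x3B idx=10: raw=0x3C007 flags P=1 W=1 U=1 S=0
  [2] read 0x3C idx=21: raw=0x3E007 flags P=1 W=1 U=1 S=0
  ✓ 0x3E69A  — 3 lookups
#2 VA=0x780E1C7B5 (w,user):
  [0] read 0x37 idx=30: raw=0x41007 flags P=1 W=1 U=1 S=0
  [1] read 0x41 idx=7: raw=0x44007 flags P=1 W=1 U=1 S=0
  [2] read 0x44 idx=28: raw=0x48003 flags P=1 W=1 U=0 S=0
  → PROTECTION_VIOLATION  (3 entries read)

Access #1 PA: 0x3E69A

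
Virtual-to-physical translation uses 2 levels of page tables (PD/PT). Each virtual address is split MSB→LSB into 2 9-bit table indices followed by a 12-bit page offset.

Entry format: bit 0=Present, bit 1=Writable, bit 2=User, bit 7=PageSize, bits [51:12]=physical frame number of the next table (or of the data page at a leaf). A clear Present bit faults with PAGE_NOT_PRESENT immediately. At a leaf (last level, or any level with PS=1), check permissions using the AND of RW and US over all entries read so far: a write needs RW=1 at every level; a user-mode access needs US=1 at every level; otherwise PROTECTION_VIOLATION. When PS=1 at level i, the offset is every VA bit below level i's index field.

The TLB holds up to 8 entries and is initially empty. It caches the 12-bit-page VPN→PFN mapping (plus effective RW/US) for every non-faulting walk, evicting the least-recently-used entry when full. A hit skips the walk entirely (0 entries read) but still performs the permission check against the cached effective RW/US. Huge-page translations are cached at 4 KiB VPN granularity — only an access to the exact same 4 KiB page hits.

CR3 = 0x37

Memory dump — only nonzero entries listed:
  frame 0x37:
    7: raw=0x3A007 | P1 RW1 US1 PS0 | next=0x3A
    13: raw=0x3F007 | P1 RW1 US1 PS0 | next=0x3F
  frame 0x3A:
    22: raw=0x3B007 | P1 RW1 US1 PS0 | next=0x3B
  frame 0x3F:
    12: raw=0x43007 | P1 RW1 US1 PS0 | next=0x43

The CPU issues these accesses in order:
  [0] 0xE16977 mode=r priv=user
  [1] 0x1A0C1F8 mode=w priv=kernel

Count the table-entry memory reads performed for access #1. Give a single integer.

Per-access translation:
#0 VA=0xE16977 (r,user):
  lvl0: tbl 0x37, slot 7 ⇒ 0x3A007 (P1/RW1/US1/PS0)
  lvl1: tbl 0x3A, slot 22 ⇒ 0x3B007 (P1/RW1/US1/PS0)
  → PA=0x3B977  (2 entries read)
#1 VA=0x1A0C1F8 (w,kernel):
  lvl0: tbl 0x37, slot 13 ⇒ 0x3F007 (P1/RW1/US1/PS0)
  lvl1: tbl 0x3F, slot 12 ⇒ 0x43007 (P1/RW1/US1/PS0)
  → PA=0x431F8  (2 entries read)

Entries read for #1: 2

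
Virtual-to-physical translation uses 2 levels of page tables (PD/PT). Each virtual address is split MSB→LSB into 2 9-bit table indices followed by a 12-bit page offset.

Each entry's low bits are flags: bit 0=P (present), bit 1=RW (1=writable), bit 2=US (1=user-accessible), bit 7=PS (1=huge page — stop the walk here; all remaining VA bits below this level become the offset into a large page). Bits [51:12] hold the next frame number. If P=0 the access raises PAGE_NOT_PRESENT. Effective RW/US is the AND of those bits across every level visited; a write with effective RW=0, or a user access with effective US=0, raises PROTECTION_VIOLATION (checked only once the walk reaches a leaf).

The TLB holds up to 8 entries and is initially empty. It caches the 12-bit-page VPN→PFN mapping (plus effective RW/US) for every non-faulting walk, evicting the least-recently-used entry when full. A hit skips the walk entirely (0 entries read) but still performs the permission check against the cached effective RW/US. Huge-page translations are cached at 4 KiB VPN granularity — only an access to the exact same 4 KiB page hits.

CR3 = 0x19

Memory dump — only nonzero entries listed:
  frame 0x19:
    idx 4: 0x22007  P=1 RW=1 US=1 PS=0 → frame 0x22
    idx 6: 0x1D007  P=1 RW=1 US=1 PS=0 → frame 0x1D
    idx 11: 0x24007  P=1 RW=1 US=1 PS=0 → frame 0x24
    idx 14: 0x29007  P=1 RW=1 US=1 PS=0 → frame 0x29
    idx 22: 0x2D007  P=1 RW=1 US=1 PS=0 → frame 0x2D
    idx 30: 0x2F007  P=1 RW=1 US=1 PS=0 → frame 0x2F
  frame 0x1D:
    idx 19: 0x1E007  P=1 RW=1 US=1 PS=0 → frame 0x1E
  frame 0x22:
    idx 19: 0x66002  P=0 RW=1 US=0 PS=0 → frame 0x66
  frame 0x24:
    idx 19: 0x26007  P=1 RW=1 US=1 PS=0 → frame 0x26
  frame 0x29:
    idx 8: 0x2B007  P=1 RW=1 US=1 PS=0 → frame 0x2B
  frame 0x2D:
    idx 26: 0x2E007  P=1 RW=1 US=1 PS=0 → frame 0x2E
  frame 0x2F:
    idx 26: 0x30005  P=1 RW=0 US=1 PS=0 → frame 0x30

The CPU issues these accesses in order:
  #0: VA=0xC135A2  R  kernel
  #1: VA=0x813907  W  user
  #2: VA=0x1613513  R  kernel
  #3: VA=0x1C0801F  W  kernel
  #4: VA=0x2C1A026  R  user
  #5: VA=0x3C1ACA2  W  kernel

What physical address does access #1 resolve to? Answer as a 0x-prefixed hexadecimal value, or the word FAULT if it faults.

Trace:
#0 VA=0xC135A2 (r,kernel):
  [0] read 0x19 idx=6: raw=0x1D007 flags P=1 W=1 U=1 S=0
  [1] read 0x1D idx=19: raw=0x1E007 flags P=1 W=1 U=1 S=0
  → PA=0x1E5A2  (2 entries read)
#1 VA=0x813907 (w,user):
  [0] read 0x19 idx=4: raw=0x22007 flags P=1 W=1 U=1 S=0
  [1] read 0x22 idx=19: raw=0x66002 flags P=0 W=1 U=0 S=0
  ⇒ fault: PAGE_NOT_PRESENT  — 2 lookups
#2 VA=0x1613513 (r,kernel):
  [0] read 0x19 idx=11: raw=0x24007 flags P=1 W=1 U=1 S=0
  [1] read 0x24 idx=19: raw=0x26007 flags P=1 W=1 U=1 S=0
  → PA=0x26513  (2 entries read)
#3 VA=0x1C0801F (w,kernel):
  [0] read 0x19 idx=14: raw=0x29007 flags P=1 W=1 U=1 S=0
  [1] read 0x29 idx=8: raw=0x2B007 flags P=1 W=1 U=1 S=0
  → PA=0x2B01F  (2 entries read)
#4 VA=0x2C1A026 (r,user):
  [0] read 0x19 idx=22: raw=0x2D007 flags P=1 W=1 U=1 S=0
  [1] read 0x2D idx=26: raw=0x2E007 flags P=1 W=1 U=1 S=0
  → PA=0x2E026  (2 entries read)
#5 VA=0x3C1ACA2 (w,kernel):
  [0] read 0x19 idx=30: raw=0x2F007 flags P=1 W=1 U=1 S=0
  [1] read 0x2F idx=26: raw=0x30005 flags P=1 W=0 U=1 S=0
  ⇒ fault: PROTECTION_VIOLATION  — 2 lookups

Access #1 PA: FAULT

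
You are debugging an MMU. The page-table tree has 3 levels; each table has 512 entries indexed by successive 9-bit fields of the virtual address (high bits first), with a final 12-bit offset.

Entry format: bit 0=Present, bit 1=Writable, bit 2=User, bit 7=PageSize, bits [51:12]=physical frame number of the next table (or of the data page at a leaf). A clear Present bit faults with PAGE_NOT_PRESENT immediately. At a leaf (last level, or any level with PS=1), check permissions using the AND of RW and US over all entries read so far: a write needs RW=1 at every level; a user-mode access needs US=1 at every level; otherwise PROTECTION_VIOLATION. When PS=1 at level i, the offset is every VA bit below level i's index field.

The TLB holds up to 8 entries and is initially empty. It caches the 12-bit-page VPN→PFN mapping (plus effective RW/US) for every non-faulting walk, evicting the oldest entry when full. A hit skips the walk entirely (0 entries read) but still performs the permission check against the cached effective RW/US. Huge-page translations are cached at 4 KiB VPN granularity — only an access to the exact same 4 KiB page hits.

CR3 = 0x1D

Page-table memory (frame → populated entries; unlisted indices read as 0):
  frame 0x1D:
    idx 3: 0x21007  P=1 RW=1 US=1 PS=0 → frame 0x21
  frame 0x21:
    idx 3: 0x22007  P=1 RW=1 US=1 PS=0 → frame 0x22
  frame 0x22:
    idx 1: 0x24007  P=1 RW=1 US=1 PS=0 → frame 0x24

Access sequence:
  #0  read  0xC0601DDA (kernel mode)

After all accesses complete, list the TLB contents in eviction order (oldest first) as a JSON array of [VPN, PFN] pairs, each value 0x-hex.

Per-access translation:
#0 VA=0xC0601DDA (r,kernel):
  L0 @0x1D[3] → 0x21007  P=1,RW=1,US=1,PS=0
  L1 @0x21[3] → 0x22007  P=1,RW=1,US=1,PS=0
  L2 @0x22[1] → 0x24007  P=1,RW=1,US=1,PS=0
  → PA=0x24DDA  (3 entries read)

TLB: [["0xC0601", "0x24"]]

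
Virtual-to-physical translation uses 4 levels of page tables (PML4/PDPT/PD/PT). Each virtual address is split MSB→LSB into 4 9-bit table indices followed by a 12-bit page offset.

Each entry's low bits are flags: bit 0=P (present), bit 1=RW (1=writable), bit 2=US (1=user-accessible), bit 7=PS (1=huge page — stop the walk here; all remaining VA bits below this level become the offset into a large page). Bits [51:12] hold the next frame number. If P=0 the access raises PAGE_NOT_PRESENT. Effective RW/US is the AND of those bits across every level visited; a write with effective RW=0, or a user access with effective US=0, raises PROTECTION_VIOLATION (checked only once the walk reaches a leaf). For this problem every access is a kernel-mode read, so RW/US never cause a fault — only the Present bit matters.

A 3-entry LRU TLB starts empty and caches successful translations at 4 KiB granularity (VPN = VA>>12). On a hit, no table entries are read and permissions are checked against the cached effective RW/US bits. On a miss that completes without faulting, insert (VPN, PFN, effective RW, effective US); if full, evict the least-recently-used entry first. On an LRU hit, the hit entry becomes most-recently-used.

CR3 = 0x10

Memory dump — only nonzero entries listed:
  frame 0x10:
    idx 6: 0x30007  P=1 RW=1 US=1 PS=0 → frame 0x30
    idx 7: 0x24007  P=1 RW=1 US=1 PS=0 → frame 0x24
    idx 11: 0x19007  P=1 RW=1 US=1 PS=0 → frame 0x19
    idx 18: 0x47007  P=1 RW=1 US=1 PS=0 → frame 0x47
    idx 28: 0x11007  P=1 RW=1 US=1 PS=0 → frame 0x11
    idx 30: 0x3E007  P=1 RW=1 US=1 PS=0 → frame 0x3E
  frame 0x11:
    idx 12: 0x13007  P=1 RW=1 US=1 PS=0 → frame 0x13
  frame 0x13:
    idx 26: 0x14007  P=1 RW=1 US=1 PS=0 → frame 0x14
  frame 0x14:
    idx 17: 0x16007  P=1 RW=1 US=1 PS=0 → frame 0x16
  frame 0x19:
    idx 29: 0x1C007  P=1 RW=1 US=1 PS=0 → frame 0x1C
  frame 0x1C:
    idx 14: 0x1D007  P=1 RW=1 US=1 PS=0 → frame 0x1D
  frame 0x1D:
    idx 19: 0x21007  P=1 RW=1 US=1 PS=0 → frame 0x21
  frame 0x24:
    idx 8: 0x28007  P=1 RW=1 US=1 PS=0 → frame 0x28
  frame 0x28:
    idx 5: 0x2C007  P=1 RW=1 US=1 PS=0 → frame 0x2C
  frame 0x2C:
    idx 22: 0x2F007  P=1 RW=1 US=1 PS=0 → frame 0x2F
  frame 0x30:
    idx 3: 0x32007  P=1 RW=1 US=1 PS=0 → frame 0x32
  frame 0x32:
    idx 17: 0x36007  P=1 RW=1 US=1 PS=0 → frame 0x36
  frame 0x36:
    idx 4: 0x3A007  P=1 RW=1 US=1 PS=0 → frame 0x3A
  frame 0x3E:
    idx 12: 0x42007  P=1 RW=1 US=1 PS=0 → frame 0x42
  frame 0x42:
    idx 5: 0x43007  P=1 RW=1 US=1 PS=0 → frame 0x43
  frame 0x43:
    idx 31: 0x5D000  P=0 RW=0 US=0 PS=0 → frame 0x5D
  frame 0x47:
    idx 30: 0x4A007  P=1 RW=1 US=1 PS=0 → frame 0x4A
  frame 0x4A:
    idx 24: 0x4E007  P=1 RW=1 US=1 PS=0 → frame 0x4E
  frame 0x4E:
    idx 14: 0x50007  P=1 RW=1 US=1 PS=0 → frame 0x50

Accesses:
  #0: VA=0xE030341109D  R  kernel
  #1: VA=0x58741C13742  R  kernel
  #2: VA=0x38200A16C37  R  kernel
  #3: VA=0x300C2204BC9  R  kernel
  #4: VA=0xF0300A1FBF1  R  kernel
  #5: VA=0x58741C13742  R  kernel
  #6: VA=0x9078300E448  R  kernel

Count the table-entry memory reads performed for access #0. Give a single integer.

Per-access translation:
#0 VA=0xE030341109D (r,kernel):
  L0: frame=0x10 idx=28 entry=0x11007 [P=1 RW=1 US=1 PS=0]
  L1: frame=0x11 idx=12 entry=0x13007 [P=1 RW=1 US=1 PS=0]
  L2: frame=0x13 idx=26 entry=0x14007 [P=1 RW=1 US=1 PS=0]
  L3: frame=0x14 idx=17 entry=0x16007 [P=1 RW=1 US=1 PS=0]
  ⇒ phys 0x1609D  [4 reads]
#1 VA=0x58741C13742 (r,kernel):
  L0: frame=0x10 idx=11 entry=0x19007 [P=1 RW=1 US=1 PS=0]
  L1: frame=0x19 idx=29 entry=0x1C007 [P=1 RW=1 US=1 PS=0]
  L2: frame=0x1C idx=14 entry=0x1D007 [P=1 RW=1 US=1 PS=0]
  L3: frame=0x1D idx=19 entry=0x21007 [P=1 RW=1 US=1 PS=0]
  ⇒ phys 0x21742  [4 reads]
#2 VA=0x38200A16C37 (r,kernel):
  L0: frame=0x10 idx=7 entry=0x24007 [P=1 RW=1 US=1 PS=0]
  L1: frame=0x24 idx=8 entry=0x28007 [P=1 RW=1 US=1 PS=0]
  L2: frame=0x28 idx=5 entry=0x2C007 [P=1 RW=1 US=1 PS=0]
  L3: frame=0x2C idx=22 entry=0x2F007 [P=1 RW=1 US=1 PS=0]
  ⇒ phys 0x2FC37  [4 reads]
#3 VA=0x300C2204BC9 (r,kernel):
  L0: frame=0x10 idx=6 entry=0x30007 [P=1 RW=1 US=1 PS=0]
  L1: frame=0x30 idx=3 entry=0x32007 [P=1 RW=1 US=1 PS=0]
  L2: frame=0x32 idx=17 entry=0x36007 [P=1 RW=1 US=1 PS=0]
  L3: frame=0x36 idx=4 entry=0x3A007 [P=1 RW=1 US=1 PS=0]
  ⇒ phys 0x3ABC9  [4 reads]
#4 VA=0xF0300A1FBF1 (r,kernel):
  L0: frame=0x10 idx=30 entry=0x3E007 [P=1 RW=1 US=1 PS=0]
  L1: frame=0x3E idx=12 entry=0x42007 [P=1 RW=1 US=1 PS=0]
  L2: frame=0x42 idx=5 entry=0x43007 [P=1 RW=1 US=1 PS=0]
  L3: frame=0x43 idx=31 entry=0x5D000 [P=0 RW=0 US=0 PS=0]
  ✗ PAGE_NOT_PRESENT  [4 reads]
#5 VA=0x58741C13742 (r,kernel):
  TLB hit vpn=0x58741C13 → PA=0x21742
#6 VA=0x9078300E448 (r,kernel):
  L0: frame=0x10 idx=18 entry=0x47007 [P=1 RW=1 US=1 PS=0]
  L1: frame=0x47 idx=30 entry=0x4A007 [P=1 RW=1 US=1 PS=0]
  L2: frame=0x4A idx=24 entry=0x4E007 [P=1 RW=1 US=1 PS=0]
  L3: frame=0x4E idx=14 entry=0x50007 [P=1 RW=1 US=1 PS=0]
  ⇒ phys 0x50448  [4 reads]

Entries read for #0: 4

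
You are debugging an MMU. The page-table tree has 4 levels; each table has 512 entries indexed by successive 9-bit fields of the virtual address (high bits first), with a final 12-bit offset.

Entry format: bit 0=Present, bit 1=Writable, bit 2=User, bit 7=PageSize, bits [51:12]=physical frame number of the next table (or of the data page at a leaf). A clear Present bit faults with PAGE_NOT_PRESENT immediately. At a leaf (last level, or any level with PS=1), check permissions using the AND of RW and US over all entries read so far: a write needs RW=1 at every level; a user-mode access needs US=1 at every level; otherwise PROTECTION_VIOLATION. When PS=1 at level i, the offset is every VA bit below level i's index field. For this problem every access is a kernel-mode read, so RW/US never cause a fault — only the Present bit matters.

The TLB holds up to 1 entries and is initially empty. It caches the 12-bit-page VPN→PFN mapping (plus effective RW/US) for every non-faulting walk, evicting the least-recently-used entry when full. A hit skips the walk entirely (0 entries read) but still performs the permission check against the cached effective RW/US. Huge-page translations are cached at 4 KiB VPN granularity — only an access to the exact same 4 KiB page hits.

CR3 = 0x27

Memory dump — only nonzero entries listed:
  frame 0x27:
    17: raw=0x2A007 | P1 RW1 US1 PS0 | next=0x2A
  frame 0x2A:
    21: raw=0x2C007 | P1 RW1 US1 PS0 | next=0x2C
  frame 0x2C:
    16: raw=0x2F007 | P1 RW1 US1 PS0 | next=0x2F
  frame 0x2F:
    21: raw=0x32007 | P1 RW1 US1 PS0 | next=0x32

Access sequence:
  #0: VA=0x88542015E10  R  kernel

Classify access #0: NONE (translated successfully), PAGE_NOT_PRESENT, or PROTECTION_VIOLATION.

Per-access translation:
#0 VA=0x88542015E10 (r,kernel):
  [0] read 0x27 idx=17: raw=0x2A007 flags P=1 W=1 U=1 S=0
  [1] read 0x2A idx=21: raw=0x2C007 flags P=1 W=1 U=1 S=0
  [2] read 0x2C idx=16: raw=0x2F007 flags P=1 W=1 U=1 S=0
  [3] read 0x2F idx=21: raw=0x32007 flags P=1 W=1 U=1 S=0
  ✓ 0x32E10  — 4 lookups

Access #0 fault: NONE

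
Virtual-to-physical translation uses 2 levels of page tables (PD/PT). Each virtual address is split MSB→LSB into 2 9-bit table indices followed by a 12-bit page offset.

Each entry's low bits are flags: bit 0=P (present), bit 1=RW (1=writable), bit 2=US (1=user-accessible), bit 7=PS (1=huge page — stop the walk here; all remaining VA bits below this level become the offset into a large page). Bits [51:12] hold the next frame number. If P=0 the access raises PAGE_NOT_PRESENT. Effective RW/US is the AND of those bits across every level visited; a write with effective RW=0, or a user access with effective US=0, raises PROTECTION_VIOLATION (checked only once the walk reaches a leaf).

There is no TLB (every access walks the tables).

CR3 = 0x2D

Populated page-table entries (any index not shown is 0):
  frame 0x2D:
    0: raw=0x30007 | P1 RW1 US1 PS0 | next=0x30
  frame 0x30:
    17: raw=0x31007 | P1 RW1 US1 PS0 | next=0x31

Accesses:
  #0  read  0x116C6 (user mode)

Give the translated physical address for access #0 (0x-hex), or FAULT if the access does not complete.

Trace:
#0 VA=0x116C6 (r,user):
  lvl0: tbl 0x2D, slot 0 ⇒ 0x30007 (P1/RW1/US1/PS0)
  lvl1: tbl 0x30, slot 17 ⇒ 0x31007 (P1/RW1/US1/PS0)
  ⇒ phys 0x316C6  [2 reads]

Access #0 PA: 0x316C6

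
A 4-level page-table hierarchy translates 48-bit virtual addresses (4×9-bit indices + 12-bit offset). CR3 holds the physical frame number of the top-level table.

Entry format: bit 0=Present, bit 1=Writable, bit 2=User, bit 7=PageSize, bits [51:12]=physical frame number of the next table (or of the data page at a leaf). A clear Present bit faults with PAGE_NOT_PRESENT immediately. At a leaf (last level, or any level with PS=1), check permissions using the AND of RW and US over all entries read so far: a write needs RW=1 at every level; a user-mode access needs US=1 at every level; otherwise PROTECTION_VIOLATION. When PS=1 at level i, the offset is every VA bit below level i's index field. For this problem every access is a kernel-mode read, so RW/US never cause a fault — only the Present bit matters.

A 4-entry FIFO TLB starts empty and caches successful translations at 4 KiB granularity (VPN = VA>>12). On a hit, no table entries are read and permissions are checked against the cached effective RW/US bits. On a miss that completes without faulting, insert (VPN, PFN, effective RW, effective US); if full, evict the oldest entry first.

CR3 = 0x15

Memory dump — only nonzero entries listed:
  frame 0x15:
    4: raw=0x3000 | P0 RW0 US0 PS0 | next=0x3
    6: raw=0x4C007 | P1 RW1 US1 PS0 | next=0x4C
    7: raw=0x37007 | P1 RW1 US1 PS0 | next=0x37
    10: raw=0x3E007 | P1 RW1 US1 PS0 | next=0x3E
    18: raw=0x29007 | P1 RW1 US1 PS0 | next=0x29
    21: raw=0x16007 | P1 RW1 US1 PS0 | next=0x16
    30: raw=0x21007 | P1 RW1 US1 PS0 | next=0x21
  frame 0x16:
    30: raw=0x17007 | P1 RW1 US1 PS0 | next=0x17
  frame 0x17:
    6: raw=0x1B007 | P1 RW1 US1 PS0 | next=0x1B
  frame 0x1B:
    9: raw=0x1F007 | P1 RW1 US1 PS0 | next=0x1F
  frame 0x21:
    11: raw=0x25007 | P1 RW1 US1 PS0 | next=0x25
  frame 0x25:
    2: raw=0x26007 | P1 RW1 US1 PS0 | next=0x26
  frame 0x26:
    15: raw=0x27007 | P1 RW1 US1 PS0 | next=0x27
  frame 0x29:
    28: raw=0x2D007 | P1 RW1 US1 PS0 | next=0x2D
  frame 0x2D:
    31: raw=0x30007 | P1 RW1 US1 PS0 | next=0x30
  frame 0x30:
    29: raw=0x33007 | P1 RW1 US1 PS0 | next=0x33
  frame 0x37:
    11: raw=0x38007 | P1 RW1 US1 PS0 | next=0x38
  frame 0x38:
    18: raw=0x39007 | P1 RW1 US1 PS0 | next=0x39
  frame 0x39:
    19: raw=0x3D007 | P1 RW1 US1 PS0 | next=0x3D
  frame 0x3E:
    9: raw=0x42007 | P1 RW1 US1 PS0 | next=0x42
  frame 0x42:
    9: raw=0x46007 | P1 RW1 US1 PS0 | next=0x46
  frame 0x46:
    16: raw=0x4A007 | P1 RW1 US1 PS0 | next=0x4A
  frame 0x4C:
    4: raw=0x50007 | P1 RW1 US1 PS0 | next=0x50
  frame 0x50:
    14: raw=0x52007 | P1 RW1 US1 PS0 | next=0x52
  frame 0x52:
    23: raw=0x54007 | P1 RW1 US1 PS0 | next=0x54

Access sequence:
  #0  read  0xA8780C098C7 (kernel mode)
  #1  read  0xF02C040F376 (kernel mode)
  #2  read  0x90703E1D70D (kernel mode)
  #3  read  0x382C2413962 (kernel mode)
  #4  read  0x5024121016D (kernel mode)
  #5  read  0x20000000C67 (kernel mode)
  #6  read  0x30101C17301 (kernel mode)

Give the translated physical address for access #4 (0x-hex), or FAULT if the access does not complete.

Walk each access:
#0 VA=0xA8780C098C7 (r,kernel):
  [0] read 0x15 idx=21: raw=0x16007 flags P=1 W=1 U=1 S=0
  [1] read 0x16 idx=30: raw=0x17007 flags P=1 W=1 U=1 S=0
  [2] read 0x17 idx=6: raw=0x1B007 flags P=1 W=1 U=1 S=0
  [3] read 0x1B idx=9: raw=0x1F007 flags P=1 W=1 U=1 S=0
  ⇒ phys 0x1F8C7  [4 reads]
#1 VA=0xF02C040F376 (r,kernel):
  [0] read 0x15 idx=30: raw=0x21007 flags P=1 W=1 U=1 S=0
  [1] read 0x21 idx=11: raw=0x25007 flags P=1 W=1 U=1 S=0
  [2] read 0x25 idx=2: raw=0x26007 flags P=1 W=1 U=1 S=0
  [3] read 0x26 idx=15: raw=0x27007 flags P=1 W=1 U=1 S=0
  ⇒ phys 0x27376  [4 reads]
#2 VA=0x90703E1D70D (r,kernel):
  [0] read 0x15 idx=18: raw=0x29007 flags P=1 W=1 U=1 S=0
  [1] read 0x29 idx=28: raw=0x2D007 flags P=1 W=1 U=1 S=0
  [2] read 0x2D idx=31: raw=0x30007 flags P=1 W=1 U=1 S=0
  [3] read 0x30 idx=29: raw=0x33007 flags P=1 W=1 U=1 S=0
  ⇒ phys 0x3370D  [4 reads]
#3 VA=0x382C2413962 (r,kernel):
  [0] read 0x15 idx=7: raw=0x37007 flags P=1 W=1 U=1 S=0
  [1] read 0x37 idx=11: raw=0x38007 flags P=1 W=1 U=1 S=0
  [2] read 0x38 idx=18: raw=0x39007 flags P=1 W=1 U=1 S=0
  [3] read 0x39 idx=19: raw=0x3D007 flags P=1 W=1 U=1 S=0
  ⇒ phys 0x3D962  [4 reads]
#4 VA=0x5024121016D (r,kernel):
  [0] read 0x15 idx=10: raw=0x3E007 flags P=1 W=1 U=1 S=0
  [1] read 0x3E idx=9: raw=0x42007 flags P=1 W=1 U=1 S=0
  [2] read 0x42 idx=9: raw=0x46007 flags P=1 W=1 U=1 S=0
  [3] read 0x46 idx=16: raw=0x4A007 flags P=1 W=1 U=1 S=0
  ⇒ phys 0x4A16D  [4 reads]
#5 VA=0x20000000C67 (r,kernel):
  [0] read 0x15 idx=4: raw=0x3000 flags P=0 W=0 U=0 S=0
  ⇒ fault: PAGE_NOT_PRESENT  — 1 lookups
#6 VA=0x30101C17301 (r,kernel):
  [0] read 0x15 idx=6: raw=0x4C007 flags P=1 W=1 U=1 S=0
  [1] read 0x4C idx=4: raw=0x50007 flags P=1 W=1 U=1 S=0
  [2] read 0x50 idx=14: raw=0x52007 flags P=1 W=1 U=1 S=0
  [3] read 0x52 idx=23: raw=0x54007 flags P=1 W=1 U=1 S=0
  ⇒ phys 0x54301  [4 reads]

Access #4 PA: 0x4A16D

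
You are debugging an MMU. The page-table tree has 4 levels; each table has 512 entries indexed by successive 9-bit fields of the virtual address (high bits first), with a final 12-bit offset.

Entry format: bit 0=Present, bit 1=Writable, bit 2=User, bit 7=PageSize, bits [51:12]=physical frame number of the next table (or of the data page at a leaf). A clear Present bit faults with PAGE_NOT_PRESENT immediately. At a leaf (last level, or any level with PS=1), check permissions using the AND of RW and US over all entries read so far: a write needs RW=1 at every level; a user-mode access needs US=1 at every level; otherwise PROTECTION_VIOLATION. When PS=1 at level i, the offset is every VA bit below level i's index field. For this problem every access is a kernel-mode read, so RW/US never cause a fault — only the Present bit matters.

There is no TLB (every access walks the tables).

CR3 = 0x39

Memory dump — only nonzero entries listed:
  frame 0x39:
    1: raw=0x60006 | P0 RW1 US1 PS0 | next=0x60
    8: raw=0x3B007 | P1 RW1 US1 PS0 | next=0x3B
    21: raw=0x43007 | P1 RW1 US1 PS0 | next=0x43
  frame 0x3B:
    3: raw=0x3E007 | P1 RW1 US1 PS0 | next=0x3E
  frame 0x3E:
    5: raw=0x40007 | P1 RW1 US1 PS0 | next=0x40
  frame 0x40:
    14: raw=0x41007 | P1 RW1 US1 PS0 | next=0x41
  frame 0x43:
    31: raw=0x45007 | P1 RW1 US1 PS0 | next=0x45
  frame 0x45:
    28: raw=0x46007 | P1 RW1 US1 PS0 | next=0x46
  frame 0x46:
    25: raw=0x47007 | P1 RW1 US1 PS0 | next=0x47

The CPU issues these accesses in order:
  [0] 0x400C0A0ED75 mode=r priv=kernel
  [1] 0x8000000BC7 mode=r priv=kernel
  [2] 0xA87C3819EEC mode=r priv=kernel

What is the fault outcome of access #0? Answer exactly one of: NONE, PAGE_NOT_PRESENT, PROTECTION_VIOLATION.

Walk each access:
#0 VA=0x400C0A0ED75 (r,kernel):
  lvl0: tbl 0x39, slot 8 ⇒ 0x3B007 (P1/RW1/US1/PS0)
  lvl1: tbl 0x3B, slot 3 ⇒ 0x3E007 (P1/RW1/US1/PS0)
  lvl2: tbl 0x3E, slot 5 ⇒ 0x40007 (P1/RW1/US1/PS0)
  lvl3: tbl 0x40, slot 14 ⇒ 0x41007 (P1/RW1/US1/PS0)
  ✓ 0x41D75  — 4 lookups
#1 VA=0x8000000BC7 (r,kernel):
  lvl0: tbl 0x39, slot 1 ⇒ 0x60006 (P0/RW1/US1/PS0)
  ⇒ fault: PAGE_NOT_PRESENT  — 1 lookups
#2 VA=0xA87C3819EEC (r,kernel):
  lvl0: tbl 0x39, slot 21 ⇒ 0x43007 (P1/RW1/US1/PS0)
  lvl1: tbl 0x43, slot 31 ⇒ 0x45007 (P1/RW1/US1/PS0)
  lvl2: tbl 0x45, slot 28 ⇒ 0x46007 (P1/RW1/US1/PS0)
  lvl3: tbl 0x46, slot 25 ⇒ 0x47007 (P1/RW1/US1/PS0)
  ✓ 0x47EEC  — 4 lookups

Access #0 fault: NONE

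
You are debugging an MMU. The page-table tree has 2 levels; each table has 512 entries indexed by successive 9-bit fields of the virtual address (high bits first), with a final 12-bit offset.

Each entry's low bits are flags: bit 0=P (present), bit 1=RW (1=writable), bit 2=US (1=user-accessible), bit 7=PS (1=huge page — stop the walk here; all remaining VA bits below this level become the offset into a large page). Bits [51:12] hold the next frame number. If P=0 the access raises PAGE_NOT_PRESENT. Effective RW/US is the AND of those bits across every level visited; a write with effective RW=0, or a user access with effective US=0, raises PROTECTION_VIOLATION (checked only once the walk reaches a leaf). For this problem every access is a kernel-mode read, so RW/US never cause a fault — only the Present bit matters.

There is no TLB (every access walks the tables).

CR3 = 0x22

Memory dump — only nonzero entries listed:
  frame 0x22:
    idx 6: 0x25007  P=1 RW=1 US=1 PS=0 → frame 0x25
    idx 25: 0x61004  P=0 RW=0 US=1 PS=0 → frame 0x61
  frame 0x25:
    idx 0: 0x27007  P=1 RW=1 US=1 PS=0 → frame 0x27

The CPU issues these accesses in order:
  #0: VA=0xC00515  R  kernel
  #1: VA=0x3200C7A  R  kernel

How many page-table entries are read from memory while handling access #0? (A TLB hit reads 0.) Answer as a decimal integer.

Per-access translation:
#0 VA=0xC00515 (r,kernel):
  [0] read 0x22 idx=6: raw=0x25007 flags P=1 W=1 U=1 S=0
  [1] read 0x25 idx=0: raw=0x27007 flags P=1 W=1 U=1 S=0
  ⇒ phys 0x27515  [2 reads]
#1 VA=0x3200C7A (r,kernel):
  [0] read 0x22 idx=25: raw=0x61004 flags P=0 W=0 U=1 S=0
  ✗ PAGE_NOT_PRESENT  [1 reads]

Entries read for #0: 2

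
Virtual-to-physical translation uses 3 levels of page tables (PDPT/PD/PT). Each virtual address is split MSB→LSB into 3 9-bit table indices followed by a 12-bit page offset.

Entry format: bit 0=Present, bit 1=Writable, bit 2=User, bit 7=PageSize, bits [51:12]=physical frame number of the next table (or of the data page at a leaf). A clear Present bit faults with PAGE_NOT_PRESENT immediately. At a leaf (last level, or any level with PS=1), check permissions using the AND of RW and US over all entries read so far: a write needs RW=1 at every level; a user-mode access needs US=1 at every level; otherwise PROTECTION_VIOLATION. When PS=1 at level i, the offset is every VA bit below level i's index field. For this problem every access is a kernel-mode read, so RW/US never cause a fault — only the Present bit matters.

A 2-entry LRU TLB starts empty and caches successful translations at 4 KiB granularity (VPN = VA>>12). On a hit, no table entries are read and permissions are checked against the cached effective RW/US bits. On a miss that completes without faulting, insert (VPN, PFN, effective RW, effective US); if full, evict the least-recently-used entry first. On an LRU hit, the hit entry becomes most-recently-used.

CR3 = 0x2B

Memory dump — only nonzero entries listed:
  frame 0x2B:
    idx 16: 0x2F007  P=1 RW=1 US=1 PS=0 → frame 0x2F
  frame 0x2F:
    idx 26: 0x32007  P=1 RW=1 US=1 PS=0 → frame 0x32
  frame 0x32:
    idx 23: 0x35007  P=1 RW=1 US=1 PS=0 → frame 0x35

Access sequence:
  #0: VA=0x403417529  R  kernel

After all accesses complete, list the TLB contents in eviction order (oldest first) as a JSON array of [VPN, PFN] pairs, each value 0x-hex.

Trace:
#0 VA=0x403417529 (r,kernel):
  L0: frame=0x2B idx=16 entry=0x2F007 [P=1 RW=1 US=1 PS=0]
  L1: frame=0x2F idx=26 entry=0x32007 [P=1 RW=1 US=1 PS=0]
  L2: frame=0x32 idx=23 entry=0x35007 [P=1 RW=1 US=1 PS=0]
  ⇒ phys 0x35529  [3 reads]

TLB: [["0x403417", "0x35"]]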